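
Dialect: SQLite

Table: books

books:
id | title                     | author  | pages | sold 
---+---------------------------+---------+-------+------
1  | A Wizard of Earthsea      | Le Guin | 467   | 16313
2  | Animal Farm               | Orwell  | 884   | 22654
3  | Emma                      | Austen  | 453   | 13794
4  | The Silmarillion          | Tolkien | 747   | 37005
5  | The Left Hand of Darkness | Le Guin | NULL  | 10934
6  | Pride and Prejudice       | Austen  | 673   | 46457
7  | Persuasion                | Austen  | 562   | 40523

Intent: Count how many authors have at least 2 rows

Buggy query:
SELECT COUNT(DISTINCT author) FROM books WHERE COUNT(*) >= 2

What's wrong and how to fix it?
Bug: COUNT(*) cannot appear in WHERE; the per-group count doesn't exist yet

Fix: Use a subquery that GROUPs and filters with HAVING, then count its rows

Corrected query:
SELECT COUNT(*) FROM (SELECT author FROM books GROUP BY author HAVING COUNT(*) >= 2)

Result:
COUNT(*)
--------
2       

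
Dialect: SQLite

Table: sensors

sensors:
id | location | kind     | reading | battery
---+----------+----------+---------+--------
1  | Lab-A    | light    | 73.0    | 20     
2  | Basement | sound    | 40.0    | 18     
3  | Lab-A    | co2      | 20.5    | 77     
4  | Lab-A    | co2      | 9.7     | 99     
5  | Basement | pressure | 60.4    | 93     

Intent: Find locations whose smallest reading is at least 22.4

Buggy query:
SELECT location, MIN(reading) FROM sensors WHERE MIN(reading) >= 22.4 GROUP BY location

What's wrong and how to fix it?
Bug: Aggregates like MIN are computed per group after WHERE runs

Fix: Use HAVING for the per-group MIN condition

Corrected query:
SELECT location, MIN(reading) FROM sensors GROUP BY location HAVING MIN(reading) >= 22.4

Result:
location | MIN(reading)
---------+-------------
Basement | 40          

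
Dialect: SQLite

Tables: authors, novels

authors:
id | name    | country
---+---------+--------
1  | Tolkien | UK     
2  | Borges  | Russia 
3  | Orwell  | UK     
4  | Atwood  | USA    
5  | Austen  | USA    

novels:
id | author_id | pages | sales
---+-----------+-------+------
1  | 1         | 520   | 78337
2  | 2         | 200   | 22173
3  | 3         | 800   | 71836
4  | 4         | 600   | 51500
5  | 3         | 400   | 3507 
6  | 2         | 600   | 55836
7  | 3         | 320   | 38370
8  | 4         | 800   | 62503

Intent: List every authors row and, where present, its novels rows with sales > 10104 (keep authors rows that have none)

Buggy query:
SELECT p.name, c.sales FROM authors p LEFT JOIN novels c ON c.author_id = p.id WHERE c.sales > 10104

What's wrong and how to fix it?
Bug: A WHERE condition on the right-hand table after LEFT JOIN drops unmatched parents

Fix: Put 'c.sales > 10104' in the JOIN's ON clause instead of WHERE

Corrected query:
SELECT p.name, c.sales FROM authors p LEFT JOIN novels c ON c.author_id = p.id AND c.sales > 10104

Result:
name    | sales
--------+------
Tolkien | 78337
Borges  | 22173
Borges  | 55836
Orwell  | 38370
Orwell  | 71836
Atwood  | 51500
Atwood  | 62503
Austen  | NULL 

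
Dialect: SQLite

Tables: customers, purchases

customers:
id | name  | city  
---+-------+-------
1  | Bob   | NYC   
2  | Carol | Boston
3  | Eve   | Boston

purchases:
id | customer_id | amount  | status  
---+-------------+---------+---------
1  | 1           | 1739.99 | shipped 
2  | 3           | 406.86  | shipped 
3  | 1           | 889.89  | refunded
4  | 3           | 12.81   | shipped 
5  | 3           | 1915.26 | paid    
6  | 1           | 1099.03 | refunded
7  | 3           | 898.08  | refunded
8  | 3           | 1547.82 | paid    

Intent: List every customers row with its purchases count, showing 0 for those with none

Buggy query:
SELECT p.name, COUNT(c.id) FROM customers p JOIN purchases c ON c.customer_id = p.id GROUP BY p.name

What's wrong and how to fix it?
Bug: An inner join excludes parents with zero children

Fix: Use LEFT JOIN so parents without children still appear (COUNT(c.id) gives 0)

Corrected query:
SELECT p.name, COUNT(c.id) FROM customers p LEFT JOIN purchases c ON c.customer_id = p.id GROUP BY p.name

Result:
name  | COUNT(c.id)
------+------------
Bob   | 3          
Carol | 0          
Eve   | 5          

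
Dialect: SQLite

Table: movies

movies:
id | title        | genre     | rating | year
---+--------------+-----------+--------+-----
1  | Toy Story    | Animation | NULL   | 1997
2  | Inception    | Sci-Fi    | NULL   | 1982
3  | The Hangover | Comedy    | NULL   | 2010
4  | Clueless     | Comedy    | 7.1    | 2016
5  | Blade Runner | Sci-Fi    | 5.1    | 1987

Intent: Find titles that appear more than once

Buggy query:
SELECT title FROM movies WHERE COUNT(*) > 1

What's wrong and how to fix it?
Bug: WHERE can't reference COUNT(*); aggregates are computed after WHERE

Fix: GROUP BY title, then filter groups with HAVING COUNT(*) > 1

Corrected query:
SELECT title FROM movies GROUP BY title HAVING COUNT(*) > 1

Result:
(no rows)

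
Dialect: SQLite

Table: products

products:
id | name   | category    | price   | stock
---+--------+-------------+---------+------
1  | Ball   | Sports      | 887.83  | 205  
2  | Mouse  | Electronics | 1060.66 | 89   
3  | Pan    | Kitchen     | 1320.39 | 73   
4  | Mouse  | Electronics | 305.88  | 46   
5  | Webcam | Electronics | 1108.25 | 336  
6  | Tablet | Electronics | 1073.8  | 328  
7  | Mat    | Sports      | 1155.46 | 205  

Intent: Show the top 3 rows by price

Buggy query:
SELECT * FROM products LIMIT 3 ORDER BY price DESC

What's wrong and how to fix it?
Bug: ORDER BY cannot follow LIMIT; LIMIT is the final clause

Fix: Sort with ORDER BY, then apply LIMIT

Corrected query:
SELECT * FROM products ORDER BY price DESC LIMIT 3

Result:
id | name   | category    | price   | stock
---+--------+-------------+---------+------
3  | Pan    | Kitchen     | 1320.39 | 73   
7  | Mat    | Sports      | 1155.46 | 205  
5  | Webcam | Electronics | 1108.25 | 336  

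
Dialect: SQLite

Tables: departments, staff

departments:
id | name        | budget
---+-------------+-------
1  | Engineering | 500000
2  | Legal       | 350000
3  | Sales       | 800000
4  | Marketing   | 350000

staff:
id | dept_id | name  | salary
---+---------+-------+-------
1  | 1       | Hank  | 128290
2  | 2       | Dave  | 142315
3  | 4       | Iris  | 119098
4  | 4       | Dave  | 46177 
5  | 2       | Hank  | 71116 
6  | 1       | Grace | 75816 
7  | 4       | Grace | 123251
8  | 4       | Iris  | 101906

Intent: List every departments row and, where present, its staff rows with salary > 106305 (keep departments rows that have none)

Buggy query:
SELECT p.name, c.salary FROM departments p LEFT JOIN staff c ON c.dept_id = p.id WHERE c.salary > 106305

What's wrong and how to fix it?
Bug: A WHERE condition on the right-hand table after LEFT JOIN drops unmatched parents

Fix: Put 'c.salary > 106305' in the JOIN's ON clause instead of WHERE

Corrected query:
SELECT p.name, c.salary FROM departments p LEFT JOIN staff c ON c.dept_id = p.id AND c.salary > 106305

Result:
name        | salary
------------+-------
Engineering | 128290
Legal       | 142315
Sales       | NULL  
Marketing   | 119098
Marketing   | 123251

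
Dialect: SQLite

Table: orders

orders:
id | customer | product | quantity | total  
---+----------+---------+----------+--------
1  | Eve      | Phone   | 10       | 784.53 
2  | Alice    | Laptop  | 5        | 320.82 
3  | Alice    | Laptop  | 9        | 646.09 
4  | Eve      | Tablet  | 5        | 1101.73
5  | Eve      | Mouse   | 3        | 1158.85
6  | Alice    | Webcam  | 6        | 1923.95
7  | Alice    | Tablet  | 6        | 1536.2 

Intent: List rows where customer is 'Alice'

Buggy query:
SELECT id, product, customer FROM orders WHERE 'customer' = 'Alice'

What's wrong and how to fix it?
Bug: Single quotes denote string literals in SQL; the column name is being compared as a constant string

Fix: Remove the quotes around the column name (or use double quotes for an identifier)

Corrected query:
SELECT id, product, customer FROM orders WHERE customer = 'Alice'

Result:
id | product | customer
---+---------+---------
2  | Laptop  | Alice   
3  | Laptop  | Alice   
6  | Webcam  | Alice   
7  | Tablet  | Alice   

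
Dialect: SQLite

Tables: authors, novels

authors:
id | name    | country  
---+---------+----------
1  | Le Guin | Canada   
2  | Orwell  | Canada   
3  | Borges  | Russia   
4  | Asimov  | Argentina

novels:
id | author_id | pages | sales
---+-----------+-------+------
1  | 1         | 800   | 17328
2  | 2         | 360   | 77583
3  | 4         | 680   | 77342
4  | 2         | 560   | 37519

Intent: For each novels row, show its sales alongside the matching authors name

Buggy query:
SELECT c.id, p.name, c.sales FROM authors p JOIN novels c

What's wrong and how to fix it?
Bug: JOIN with no ON clause produces a cartesian product; every novels row pairs with every authors row

Fix: Add ON c.author_id = p.id to the JOIN

Corrected query:
SELECT c.id, p.name, c.sales FROM authors p JOIN novels c ON c.author_id = p.id

Result:
id | name    | sales
---+---------+------
1  | Le Guin | 17328
2  | Orwell  | 77583
3  | Asimov  | 77342
4  | Orwell  | 37519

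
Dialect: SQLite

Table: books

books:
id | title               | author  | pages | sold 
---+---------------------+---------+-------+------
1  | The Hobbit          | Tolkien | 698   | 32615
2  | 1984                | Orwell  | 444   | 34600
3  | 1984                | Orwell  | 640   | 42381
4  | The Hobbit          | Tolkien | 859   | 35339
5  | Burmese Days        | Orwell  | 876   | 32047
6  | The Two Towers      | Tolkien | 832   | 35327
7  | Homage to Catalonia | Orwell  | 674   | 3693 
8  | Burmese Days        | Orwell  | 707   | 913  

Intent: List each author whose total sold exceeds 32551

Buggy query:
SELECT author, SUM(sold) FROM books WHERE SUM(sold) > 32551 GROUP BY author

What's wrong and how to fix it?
Bug: SUM(sold) is an aggregate, but WHERE filters rows before aggregation

Fix: Use HAVING (which filters groups after aggregation) instead of WHERE

Corrected query:
SELECT author, SUM(sold) FROM books GROUP BY author HAVING SUM(sold) > 32551

Result:
author  | SUM(sold)
--------+----------
Orwell  | 113634   
Tolkien | 103281   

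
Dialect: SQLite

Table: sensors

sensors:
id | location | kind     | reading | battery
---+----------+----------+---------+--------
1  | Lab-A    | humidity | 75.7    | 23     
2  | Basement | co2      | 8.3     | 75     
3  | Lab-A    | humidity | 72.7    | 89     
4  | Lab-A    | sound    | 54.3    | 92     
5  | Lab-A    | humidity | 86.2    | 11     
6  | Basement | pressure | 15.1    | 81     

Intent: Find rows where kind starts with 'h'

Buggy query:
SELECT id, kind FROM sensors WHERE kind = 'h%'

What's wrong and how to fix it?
Bug: Wildcards only work with LIKE; '=' treats '%' as a literal character

Fix: Use LIKE for wildcard pattern matching

Corrected query:
SELECT id, kind FROM sensors WHERE kind LIKE 'h%'

Result:
id | kind    
---+---------
1  | humidity
3  | humidity
5  | humidity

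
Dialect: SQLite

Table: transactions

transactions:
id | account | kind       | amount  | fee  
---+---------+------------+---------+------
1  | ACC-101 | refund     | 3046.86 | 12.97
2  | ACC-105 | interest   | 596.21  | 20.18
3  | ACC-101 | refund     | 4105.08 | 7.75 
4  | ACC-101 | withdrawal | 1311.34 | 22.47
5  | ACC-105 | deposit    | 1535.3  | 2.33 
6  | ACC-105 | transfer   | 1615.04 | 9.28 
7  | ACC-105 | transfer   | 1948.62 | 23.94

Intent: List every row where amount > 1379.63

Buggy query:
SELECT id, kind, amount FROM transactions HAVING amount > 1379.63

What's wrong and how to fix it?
Bug: HAVING filters the output of aggregation, but this query has no GROUP BY and no aggregate functions, so SQLite rejects it (HAVING clause on a non-aggregate query); the condition here is per row

Fix: Replace HAVING with WHERE since the condition applies to individual rows

Corrected query:
SELECT id, kind, amount FROM transactions WHERE amount > 1379.63

Result:
id | kind     | amount 
---+----------+--------
1  | refund   | 3046.86
3  | refund   | 4105.08
5  | deposit  | 1535.3 
6  | transfer | 1615.04
7  | transfer | 1948.62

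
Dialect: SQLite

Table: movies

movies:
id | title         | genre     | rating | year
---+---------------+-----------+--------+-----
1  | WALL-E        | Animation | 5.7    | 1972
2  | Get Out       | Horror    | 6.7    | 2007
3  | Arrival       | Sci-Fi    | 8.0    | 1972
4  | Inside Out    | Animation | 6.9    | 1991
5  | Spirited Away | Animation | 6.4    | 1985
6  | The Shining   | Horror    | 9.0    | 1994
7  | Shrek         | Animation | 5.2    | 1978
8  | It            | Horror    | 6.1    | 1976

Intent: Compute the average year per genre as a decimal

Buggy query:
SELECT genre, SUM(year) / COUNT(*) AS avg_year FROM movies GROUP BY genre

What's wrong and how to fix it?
Bug: SUM(year) and COUNT(*) are both integers; the division truncates the fractional part

Fix: Multiply by 1.0 (or CAST to REAL) to force floating-point division

Corrected query:
SELECT genre, SUM(year) * 1.0 / COUNT(*) AS avg_year FROM movies GROUP BY genre

Result:
genre     | avg_year   
----------+------------
Animation | 1981.5     
Horror    | 1992.333333
Sci-Fi    | 1972       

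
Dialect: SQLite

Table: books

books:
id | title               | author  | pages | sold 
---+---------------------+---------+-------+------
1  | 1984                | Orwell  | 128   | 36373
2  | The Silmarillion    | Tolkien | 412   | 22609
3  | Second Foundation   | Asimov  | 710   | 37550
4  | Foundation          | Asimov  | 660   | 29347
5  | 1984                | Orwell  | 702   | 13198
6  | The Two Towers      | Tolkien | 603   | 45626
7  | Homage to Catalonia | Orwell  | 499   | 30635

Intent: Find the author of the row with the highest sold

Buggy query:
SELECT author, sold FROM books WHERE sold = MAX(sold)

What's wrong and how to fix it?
Bug: MAX(sold) is an aggregate and cannot be used directly in WHERE

Fix: Wrap MAX in a scalar subquery so WHERE compares against a single value

Corrected query:
SELECT author, sold FROM books WHERE sold = (SELECT MAX(sold) FROM books)

Result:
author  | sold 
--------+------
Tolkien | 45626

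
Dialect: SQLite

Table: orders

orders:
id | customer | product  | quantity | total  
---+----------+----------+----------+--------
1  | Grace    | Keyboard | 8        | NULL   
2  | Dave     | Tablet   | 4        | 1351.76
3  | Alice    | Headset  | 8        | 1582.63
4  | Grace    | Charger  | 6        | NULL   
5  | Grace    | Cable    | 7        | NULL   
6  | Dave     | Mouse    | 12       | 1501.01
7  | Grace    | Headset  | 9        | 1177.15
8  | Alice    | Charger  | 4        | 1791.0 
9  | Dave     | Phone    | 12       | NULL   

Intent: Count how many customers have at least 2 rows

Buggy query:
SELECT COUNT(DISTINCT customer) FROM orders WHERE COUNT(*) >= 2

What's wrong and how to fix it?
Bug: WHERE filters individual rows, not groups, so a group-level COUNT is invalid there

Fix: Use a subquery that GROUPs and filters with HAVING, then count its rows

Corrected query:
SELECT COUNT(*) FROM (SELECT customer FROM orders GROUP BY customer HAVING COUNT(*) >= 2)

Result:
COUNT(*)
--------
3       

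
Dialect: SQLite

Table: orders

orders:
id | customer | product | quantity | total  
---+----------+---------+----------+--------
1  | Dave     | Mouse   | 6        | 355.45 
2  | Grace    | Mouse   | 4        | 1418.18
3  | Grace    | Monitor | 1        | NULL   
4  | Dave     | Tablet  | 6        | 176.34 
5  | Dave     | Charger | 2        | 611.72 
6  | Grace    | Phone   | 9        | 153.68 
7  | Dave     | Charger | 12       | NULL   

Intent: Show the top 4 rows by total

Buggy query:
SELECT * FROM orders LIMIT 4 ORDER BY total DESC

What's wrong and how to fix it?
Bug: LIMIT must come after ORDER BY

Fix: Swap the clauses: ORDER BY first, then LIMIT

Corrected query:
SELECT * FROM orders ORDER BY total DESC LIMIT 4

Result:
id | customer | product | quantity | total  
---+----------+---------+----------+--------
2  | Grace    | Mouse   | 4        | 1418.18
5  | Dave     | Charger | 2        | 611.72 
1  | Dave     | Mouse   | 6        | 355.45 
4  | Dave     | Tablet  | 6        | 176.34 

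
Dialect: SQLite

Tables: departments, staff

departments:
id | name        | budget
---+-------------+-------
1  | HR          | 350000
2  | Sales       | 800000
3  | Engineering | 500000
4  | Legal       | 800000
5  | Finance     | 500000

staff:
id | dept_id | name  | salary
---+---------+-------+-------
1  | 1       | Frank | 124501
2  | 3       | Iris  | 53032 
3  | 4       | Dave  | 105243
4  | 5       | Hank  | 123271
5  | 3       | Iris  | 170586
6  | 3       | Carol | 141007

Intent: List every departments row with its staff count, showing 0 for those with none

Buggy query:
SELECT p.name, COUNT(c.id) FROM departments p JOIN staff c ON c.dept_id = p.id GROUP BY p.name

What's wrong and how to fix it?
Bug: INNER JOIN drops departments rows that have no matching staff rows

Fix: Switch to LEFT JOIN to retain unmatched parent rows

Corrected query:
SELECT p.name, COUNT(c.id) FROM departments p LEFT JOIN staff c ON c.dept_id = p.id GROUP BY p.name

Result:
name        | COUNT(c.id)
------------+------------
Engineering | 3          
Finance     | 1          
HR          | 1          
Legal       | 1          
Sales       | 0          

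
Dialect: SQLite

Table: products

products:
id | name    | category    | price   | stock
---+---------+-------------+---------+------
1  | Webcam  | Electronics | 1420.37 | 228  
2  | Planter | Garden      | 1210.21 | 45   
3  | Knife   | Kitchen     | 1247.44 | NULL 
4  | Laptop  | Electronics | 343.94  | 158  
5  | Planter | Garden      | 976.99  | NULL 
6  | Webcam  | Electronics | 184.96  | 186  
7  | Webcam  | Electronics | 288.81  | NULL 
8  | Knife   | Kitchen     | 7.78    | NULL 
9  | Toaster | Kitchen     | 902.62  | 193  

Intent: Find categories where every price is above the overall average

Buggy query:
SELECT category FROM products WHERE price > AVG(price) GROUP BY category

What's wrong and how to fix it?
Bug: WHERE evaluates per row before aggregation, so AVG() is unavailable

Fix: Compute the overall average in a scalar subquery and compare each group's MIN against it in HAVING

Corrected query:
SELECT category FROM products GROUP BY category HAVING MIN(price) > (SELECT AVG(price) FROM products)

Result:
category
--------
Garden  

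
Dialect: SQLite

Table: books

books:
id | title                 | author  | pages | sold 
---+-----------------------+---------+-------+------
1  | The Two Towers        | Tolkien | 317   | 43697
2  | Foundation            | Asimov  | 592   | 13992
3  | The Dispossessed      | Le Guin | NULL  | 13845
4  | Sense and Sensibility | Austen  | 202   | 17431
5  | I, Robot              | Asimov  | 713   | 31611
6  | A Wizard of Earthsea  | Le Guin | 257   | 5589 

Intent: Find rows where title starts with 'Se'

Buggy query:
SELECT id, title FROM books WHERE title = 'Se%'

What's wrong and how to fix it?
Bug: '=' compares the literal string including the % character; pattern matching needs LIKE

Fix: Replace '=' with LIKE so 'Se%' is treated as a pattern

Corrected query:
SELECT id, title FROM books WHERE title LIKE 'Se%'

Result:
id | title                
---+----------------------
4  | Sense and Sensibility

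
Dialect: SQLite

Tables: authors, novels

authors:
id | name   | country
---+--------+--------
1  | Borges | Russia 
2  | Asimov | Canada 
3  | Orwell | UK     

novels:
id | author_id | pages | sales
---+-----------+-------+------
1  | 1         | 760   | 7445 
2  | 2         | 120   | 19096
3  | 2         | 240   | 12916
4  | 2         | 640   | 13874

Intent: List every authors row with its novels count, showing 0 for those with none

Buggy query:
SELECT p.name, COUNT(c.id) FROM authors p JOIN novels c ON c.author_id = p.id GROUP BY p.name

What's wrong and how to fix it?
Bug: An inner join excludes parents with zero children

Fix: Use LEFT JOIN so parents without children still appear (COUNT(c.id) gives 0)

Corrected query:
SELECT p.name, COUNT(c.id) FROM authors p LEFT JOIN novels c ON c.author_id = p.id GROUP BY p.name

Result:
name   | COUNT(c.id)
-------+------------
Asimov | 3          
Borges | 1          
Orwell | 0          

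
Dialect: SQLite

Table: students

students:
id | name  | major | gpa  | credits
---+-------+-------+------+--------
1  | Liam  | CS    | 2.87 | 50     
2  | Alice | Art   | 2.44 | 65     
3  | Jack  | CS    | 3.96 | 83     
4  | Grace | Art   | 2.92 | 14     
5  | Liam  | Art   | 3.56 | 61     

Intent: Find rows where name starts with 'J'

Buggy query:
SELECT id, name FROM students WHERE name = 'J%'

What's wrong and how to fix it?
Bug: '=' compares the literal string including the % character; pattern matching needs LIKE

Fix: Use LIKE for wildcard pattern matching

Corrected query:
SELECT id, name FROM students WHERE name LIKE 'J%'

Result:
id | name
---+-----
3  | Jack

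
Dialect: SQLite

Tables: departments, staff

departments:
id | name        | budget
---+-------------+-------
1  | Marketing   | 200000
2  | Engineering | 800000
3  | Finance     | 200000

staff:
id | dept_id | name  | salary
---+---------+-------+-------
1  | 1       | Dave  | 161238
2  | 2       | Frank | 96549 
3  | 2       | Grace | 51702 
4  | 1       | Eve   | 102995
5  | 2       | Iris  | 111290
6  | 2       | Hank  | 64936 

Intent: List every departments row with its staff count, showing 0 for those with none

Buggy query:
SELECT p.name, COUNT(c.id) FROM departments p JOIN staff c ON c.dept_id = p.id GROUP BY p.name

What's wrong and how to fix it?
Bug: An inner join excludes parents with zero children

Fix: Use LEFT JOIN so parents without children still appear (COUNT(c.id) gives 0)

Corrected query:
SELECT p.name, COUNT(c.id) FROM departments p LEFT JOIN staff c ON c.dept_id = p.id GROUP BY p.name

Result:
name        | COUNT(c.id)
------------+------------
Engineering | 4          
Finance     | 0          
Marketing   | 2          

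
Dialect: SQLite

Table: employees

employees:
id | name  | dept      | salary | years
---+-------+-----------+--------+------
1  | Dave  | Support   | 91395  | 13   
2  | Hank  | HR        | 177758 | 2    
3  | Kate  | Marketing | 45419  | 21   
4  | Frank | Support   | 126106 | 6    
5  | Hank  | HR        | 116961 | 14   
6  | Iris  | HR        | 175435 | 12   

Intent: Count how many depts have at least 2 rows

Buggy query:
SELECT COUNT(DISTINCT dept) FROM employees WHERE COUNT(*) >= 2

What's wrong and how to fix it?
Bug: COUNT(*) cannot appear in WHERE; the per-group count doesn't exist yet

Fix: Group first with HAVING COUNT(*) >= 2, then COUNT the resulting groups

Corrected query:
SELECT COUNT(*) FROM (SELECT dept FROM employees GROUP BY dept HAVING COUNT(*) >= 2)

Result:
COUNT(*)
--------
2       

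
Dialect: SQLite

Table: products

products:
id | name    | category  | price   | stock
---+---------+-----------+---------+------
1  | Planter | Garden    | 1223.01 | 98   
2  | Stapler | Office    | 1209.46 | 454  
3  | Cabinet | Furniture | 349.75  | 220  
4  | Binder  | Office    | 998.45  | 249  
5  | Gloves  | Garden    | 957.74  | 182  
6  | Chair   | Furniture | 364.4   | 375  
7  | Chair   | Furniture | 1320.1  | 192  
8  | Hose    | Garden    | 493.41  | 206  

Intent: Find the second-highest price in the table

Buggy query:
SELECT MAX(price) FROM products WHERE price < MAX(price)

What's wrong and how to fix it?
Bug: The inner MAX is an aggregate inside WHERE, which is not allowed

Fix: Compute the overall MAX in a subquery, then take MAX of rows below it

Corrected query:
SELECT MAX(price) FROM products WHERE price < (SELECT MAX(price) FROM products)

Result:
MAX(price)
----------
1223.01   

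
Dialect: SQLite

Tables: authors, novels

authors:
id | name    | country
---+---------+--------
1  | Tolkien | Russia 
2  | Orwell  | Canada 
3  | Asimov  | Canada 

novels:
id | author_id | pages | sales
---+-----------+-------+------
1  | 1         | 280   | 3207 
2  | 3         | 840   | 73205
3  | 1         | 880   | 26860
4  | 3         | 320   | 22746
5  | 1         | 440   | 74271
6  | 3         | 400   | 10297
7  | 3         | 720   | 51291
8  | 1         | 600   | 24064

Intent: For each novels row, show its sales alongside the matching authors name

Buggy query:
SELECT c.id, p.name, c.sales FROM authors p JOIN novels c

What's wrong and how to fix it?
Bug: Missing join condition: each novels row is matched to all authors rows instead of just its own

Fix: Add ON c.author_id = p.id to the JOIN

Corrected query:
SELECT c.id, p.name, c.sales FROM authors p JOIN novels c ON c.author_id = p.id

Result:
id | name    | sales
---+---------+------
1  | Tolkien | 3207 
2  | Asimov  | 73205
3  | Tolkien | 26860
4  | Asimov  | 22746
5  | Tolkien | 74271
6  | Asimov  | 10297
7  | Asimov  | 51291
8  | Tolkien | 24064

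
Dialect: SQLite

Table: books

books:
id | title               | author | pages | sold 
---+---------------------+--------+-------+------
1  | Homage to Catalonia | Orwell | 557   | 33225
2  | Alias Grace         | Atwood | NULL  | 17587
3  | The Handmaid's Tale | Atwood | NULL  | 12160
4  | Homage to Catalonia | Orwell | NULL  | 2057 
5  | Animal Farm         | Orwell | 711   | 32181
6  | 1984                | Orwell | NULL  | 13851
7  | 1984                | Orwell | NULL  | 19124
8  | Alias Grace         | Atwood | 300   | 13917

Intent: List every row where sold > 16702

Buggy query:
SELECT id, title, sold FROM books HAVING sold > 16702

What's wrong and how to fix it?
Bug: This is a non-aggregate query (no GROUP BY, no aggregates), so in SQLite the HAVING clause is invalid here; a row-level condition belongs in WHERE

Fix: Replace HAVING with WHERE since the condition applies to individual rows

Corrected query:
SELECT id, title, sold FROM books WHERE sold > 16702

Result:
id | title               | sold 
---+---------------------+------
1  | Homage to Catalonia | 33225
2  | Alias Grace         | 17587
5  | Animal Farm         | 32181
7  | 1984                | 19124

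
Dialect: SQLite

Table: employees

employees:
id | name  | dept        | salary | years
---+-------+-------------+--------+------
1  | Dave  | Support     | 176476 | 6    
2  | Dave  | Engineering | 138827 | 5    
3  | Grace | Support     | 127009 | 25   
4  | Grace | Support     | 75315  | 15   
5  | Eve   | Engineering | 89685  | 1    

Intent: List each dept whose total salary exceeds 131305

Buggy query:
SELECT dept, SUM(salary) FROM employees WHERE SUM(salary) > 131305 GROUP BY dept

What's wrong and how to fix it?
Bug: Aggregate functions cannot appear in a WHERE clause

Fix: Use HAVING (which filters groups after aggregation) instead of WHERE

Corrected query:
SELECT dept, SUM(salary) FROM employees GROUP BY dept HAVING SUM(salary) > 131305

Result:
dept        | SUM(salary)
------------+------------
Engineering | 228512     
Support     | 378800     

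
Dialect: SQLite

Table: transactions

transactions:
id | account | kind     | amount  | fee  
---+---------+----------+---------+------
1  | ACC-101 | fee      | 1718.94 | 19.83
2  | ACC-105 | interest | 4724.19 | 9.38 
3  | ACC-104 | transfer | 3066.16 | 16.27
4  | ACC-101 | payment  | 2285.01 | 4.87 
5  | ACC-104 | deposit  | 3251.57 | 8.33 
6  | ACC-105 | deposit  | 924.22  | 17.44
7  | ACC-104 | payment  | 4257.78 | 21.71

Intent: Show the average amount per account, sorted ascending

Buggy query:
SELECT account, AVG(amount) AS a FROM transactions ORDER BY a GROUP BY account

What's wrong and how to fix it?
Bug: GROUP BY must precede ORDER BY

Fix: Reorder: SELECT … FROM … GROUP BY … ORDER BY …

Corrected query:
SELECT account, AVG(amount) AS a FROM transactions GROUP BY account ORDER BY a

Result:
account | a       
--------+---------
ACC-101 | 2001.975
ACC-105 | 2824.205
ACC-104 | 3525.17 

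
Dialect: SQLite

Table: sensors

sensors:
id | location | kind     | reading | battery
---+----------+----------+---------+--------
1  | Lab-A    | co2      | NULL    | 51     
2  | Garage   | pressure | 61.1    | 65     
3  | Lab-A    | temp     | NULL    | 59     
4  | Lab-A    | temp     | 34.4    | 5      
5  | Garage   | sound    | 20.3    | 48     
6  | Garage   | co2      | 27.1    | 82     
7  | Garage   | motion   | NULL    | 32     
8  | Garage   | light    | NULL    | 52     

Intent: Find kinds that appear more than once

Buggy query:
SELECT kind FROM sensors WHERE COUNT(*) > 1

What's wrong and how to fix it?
Bug: WHERE can't reference COUNT(*); aggregates are computed after WHERE

Fix: GROUP BY kind, then filter groups with HAVING COUNT(*) > 1

Corrected query:
SELECT kind FROM sensors GROUP BY kind HAVING COUNT(*) > 1

Result:
kind
----
co2 
temp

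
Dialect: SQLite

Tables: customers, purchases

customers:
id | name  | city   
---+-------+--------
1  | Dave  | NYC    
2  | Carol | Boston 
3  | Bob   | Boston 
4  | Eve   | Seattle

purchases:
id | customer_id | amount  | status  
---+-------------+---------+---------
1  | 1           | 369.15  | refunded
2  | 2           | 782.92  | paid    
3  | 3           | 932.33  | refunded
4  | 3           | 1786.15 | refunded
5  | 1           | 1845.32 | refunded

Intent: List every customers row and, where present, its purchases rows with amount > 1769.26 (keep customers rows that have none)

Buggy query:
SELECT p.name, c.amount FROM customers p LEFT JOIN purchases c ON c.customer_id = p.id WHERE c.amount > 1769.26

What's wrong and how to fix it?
Bug: Filtering c.amount in WHERE discards the NULL rows produced by LEFT JOIN, turning it into an inner join

Fix: Put 'c.amount > 1769.26' in the JOIN's ON clause instead of WHERE

Corrected query:
SELECT p.name, c.amount FROM customers p LEFT JOIN purchases c ON c.customer_id = p.id AND c.amount > 1769.26

Result:
name  | amount 
------+--------
Dave  | 1845.32
Carol | NULL   
Bob   | 1786.15
Eve   | NULL   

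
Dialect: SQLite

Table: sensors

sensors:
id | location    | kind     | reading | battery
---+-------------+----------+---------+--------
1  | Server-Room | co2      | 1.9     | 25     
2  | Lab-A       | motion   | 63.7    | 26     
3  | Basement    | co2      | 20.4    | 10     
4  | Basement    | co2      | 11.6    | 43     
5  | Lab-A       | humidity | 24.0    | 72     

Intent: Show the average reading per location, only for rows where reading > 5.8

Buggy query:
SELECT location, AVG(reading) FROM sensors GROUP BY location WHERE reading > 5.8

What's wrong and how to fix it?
Bug: Row-level WHERE must come before GROUP BY in the clause order

Fix: Place WHERE between FROM and GROUP BY

Corrected query:
SELECT location, AVG(reading) FROM sensors WHERE reading > 5.8 GROUP BY location

Result:
location | AVG(reading)
---------+-------------
Basement | 16          
Lab-A    | 43.85       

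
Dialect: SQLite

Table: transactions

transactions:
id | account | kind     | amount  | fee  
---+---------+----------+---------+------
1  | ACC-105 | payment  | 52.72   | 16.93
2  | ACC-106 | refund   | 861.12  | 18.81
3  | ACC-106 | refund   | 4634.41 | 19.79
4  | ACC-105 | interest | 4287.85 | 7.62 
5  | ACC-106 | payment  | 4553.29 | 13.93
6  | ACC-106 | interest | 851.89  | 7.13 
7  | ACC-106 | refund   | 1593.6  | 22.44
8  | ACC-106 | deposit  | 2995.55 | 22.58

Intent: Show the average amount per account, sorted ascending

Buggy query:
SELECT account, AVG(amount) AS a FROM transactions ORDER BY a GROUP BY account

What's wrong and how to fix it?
Bug: ORDER BY appears before GROUP BY; SQL clause order requires GROUP BY first

Fix: Reorder: SELECT … FROM … GROUP BY … ORDER BY …

Corrected query:
SELECT account, AVG(amount) AS a FROM transactions GROUP BY account ORDER BY a

Result:
account | a          
--------+------------
ACC-105 | 2170.285   
ACC-106 | 2581.643333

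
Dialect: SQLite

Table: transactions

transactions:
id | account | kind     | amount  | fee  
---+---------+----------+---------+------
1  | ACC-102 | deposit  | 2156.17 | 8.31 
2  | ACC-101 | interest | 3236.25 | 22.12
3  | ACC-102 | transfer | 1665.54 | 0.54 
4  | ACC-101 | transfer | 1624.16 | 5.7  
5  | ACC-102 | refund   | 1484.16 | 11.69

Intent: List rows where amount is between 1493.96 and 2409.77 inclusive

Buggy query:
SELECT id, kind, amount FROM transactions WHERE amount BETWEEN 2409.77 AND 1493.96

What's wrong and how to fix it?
Bug: BETWEEN expects the lower bound first; with 2409.77 AND 1493.96 the range is empty

Fix: Swap the bounds so the smaller value comes first

Corrected query:
SELECT id, kind, amount FROM transactions WHERE amount BETWEEN 1493.96 AND 2409.77

Result:
id | kind     | amount 
---+----------+--------
1  | deposit  | 2156.17
3  | transfer | 1665.54
4  | transfer | 1624.16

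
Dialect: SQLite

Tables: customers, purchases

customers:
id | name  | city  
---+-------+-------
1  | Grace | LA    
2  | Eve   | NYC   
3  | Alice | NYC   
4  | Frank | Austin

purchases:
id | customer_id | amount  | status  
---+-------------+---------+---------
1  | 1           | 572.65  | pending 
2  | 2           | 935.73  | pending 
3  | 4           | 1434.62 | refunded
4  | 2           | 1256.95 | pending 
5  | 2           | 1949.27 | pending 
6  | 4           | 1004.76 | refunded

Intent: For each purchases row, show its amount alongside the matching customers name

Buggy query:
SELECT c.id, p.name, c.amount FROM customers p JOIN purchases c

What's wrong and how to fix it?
Bug: JOIN with no ON clause produces a cartesian product; every purchases row pairs with every customers row

Fix: Add ON c.customer_id = p.id to the JOIN

Corrected query:
SELECT c.id, p.name, c.amount FROM customers p JOIN purchases c ON c.customer_id = p.id

Result:
id | name  | amount 
---+-------+--------
1  | Grace | 572.65 
2  | Eve   | 935.73 
3  | Frank | 1434.62
4  | Eve   | 1256.95
5  | Eve   | 1949.27
6  | Frank | 1004.76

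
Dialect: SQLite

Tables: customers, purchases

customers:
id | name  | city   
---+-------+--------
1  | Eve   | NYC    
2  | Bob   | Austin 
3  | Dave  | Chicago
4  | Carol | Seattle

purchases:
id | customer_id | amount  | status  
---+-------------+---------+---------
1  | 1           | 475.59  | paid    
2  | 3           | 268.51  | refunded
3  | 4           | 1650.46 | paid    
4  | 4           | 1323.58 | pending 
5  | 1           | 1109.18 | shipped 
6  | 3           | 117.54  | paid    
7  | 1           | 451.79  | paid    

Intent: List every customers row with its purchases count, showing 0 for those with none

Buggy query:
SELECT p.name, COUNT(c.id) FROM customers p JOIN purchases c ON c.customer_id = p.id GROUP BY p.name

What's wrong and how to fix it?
Bug: INNER JOIN drops customers rows that have no matching purchases rows

Fix: Switch to LEFT JOIN to retain unmatched parent rows

Corrected query:
SELECT p.name, COUNT(c.id) FROM customers p LEFT JOIN purchases c ON c.customer_id = p.id GROUP BY p.name

Result:
name  | COUNT(c.id)
------+------------
Bob   | 0          
Carol | 2          
Dave  | 2          
Eve   | 3          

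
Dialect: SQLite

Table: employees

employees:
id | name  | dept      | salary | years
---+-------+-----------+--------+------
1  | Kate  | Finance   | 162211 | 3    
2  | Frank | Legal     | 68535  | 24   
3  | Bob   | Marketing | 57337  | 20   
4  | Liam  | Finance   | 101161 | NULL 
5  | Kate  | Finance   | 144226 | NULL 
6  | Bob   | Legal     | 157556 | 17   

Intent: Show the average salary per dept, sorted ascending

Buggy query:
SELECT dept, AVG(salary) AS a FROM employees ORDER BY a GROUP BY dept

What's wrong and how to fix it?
Bug: GROUP BY must precede ORDER BY

Fix: Reorder: SELECT … FROM … GROUP BY … ORDER BY …

Corrected query:
SELECT dept, AVG(salary) AS a FROM employees GROUP BY dept ORDER BY a

Result:
dept      | a       
----------+---------
Marketing | 57337   
Legal     | 113045.5
Finance   | 135866  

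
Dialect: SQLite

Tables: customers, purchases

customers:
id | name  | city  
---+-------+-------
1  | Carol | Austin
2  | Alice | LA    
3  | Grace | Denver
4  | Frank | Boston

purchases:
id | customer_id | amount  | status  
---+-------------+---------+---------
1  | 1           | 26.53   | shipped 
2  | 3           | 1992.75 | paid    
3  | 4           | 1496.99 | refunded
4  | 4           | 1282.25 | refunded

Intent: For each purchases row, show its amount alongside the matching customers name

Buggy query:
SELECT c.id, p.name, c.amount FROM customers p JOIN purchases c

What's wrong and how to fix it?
Bug: Missing join condition: each purchases row is matched to all customers rows instead of just its own

Fix: Specify the join condition linking the foreign key to the parent id

Corrected query:
SELECT c.id, p.name, c.amount FROM customers p JOIN purchases c ON c.customer_id = p.id

Result:
id | name  | amount 
---+-------+--------
1  | Carol | 26.53  
2  | Grace | 1992.75
3  | Frank | 1496.99
4  | Frank | 1282.25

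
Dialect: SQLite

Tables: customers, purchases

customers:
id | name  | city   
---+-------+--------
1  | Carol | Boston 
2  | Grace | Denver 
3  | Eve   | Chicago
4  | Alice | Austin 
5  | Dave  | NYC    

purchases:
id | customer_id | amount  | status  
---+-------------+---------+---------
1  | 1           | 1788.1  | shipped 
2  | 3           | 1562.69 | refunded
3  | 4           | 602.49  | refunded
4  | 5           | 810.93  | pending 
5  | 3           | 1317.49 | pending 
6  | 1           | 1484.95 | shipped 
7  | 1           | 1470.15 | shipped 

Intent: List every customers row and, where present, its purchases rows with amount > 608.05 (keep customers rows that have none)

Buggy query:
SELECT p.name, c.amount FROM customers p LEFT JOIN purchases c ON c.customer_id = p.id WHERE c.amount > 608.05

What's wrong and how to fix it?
Bug: Filtering c.amount in WHERE discards the NULL rows produced by LEFT JOIN, turning it into an inner join

Fix: Put 'c.amount > 608.05' in the JOIN's ON clause instead of WHERE

Corrected query:
SELECT p.name, c.amount FROM customers p LEFT JOIN purchases c ON c.customer_id = p.id AND c.amount > 608.05

Result:
name  | amount 
------+--------
Carol | 1470.15
Carol | 1484.95
Carol | 1788.1 
Grace | NULL   
Eve   | 1317.49
Eve   | 1562.69
Alice | NULL   
Dave  | 810.93 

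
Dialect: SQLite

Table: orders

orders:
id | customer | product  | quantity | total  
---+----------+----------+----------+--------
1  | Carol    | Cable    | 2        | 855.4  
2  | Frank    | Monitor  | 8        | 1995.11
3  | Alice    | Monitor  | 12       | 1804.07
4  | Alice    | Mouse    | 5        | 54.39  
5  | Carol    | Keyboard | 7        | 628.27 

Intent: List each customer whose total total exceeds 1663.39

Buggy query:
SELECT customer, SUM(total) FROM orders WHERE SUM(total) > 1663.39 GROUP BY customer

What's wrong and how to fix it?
Bug: SUM(total) is an aggregate, but WHERE filters rows before aggregation

Fix: Use HAVING (which filters groups after aggregation) instead of WHERE

Corrected query:
SELECT customer, SUM(total) FROM orders GROUP BY customer HAVING SUM(total) > 1663.39

Result:
customer | SUM(total)
---------+-----------
Alice    | 1858.46   
Frank    | 1995.11   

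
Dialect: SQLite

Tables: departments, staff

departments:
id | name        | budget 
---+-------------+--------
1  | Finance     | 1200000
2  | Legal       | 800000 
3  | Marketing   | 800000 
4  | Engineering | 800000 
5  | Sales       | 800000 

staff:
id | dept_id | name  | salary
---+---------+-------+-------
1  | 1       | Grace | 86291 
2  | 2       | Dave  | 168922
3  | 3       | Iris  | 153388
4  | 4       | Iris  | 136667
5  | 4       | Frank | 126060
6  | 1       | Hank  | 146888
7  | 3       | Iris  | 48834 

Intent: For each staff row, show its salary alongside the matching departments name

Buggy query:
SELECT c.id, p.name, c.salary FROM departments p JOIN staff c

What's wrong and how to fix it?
Bug: Missing join condition: each staff row is matched to all departments rows instead of just its own

Fix: Specify the join condition linking the foreign key to the parent id

Corrected query:
SELECT c.id, p.name, c.salary FROM departments p JOIN staff c ON c.dept_id = p.id

Result:
id | name        | salary
---+-------------+-------
1  | Finance     | 86291 
2  | Legal       | 168922
3  | Marketing   | 153388
4  | Engineering | 136667
5  | Engineering | 126060
6  | Finance     | 146888
7  | Marketing   | 48834 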